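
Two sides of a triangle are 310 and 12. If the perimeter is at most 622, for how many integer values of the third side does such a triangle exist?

Triangle inequality: 298 < x < 322. Perimeter ≤ 622 gives x ≤ 622 − 310 − 12 = 300.
So 298 < x ≤ 300; integers 299 through 300: 2 values.

2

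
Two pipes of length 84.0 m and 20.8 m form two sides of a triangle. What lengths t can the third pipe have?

63.2 < t < 104.8 (m)

By the triangle inequality, t must be less than 84.0 + 20.8 = 104.8 and greater than |84.0 − 20.8| = 63.2.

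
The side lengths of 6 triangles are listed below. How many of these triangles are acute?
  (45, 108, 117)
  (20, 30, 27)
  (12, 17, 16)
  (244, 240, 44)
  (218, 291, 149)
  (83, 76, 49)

(45,108,117): 45²+108² = 13689 = 117² → right
(20,30,27): 20²+27² = 1129 > 900 = 30² → acute
(12,17,16): 12²+16² = 400 > 289 = 17² → acute
(244,240,44): 44²+240² = 59536 = 244² → right
(218,291,149): 149²+218² = 69725 < 84681 = 291² → obtuse
(83,76,49): 49²+76² = 8177 > 6889 = 83² → acute
3 of the 6 are acute.

3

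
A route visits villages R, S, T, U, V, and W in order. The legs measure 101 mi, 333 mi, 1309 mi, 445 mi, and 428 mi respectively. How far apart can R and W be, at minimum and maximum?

2 ≤ RW ≤ 2616 mi

The maximum is all hops collinear in one direction: 101 + 333 + 1309 + 445 + 428 = 2616.
The longest hop is 1309; the others sum to 1307. Folding the others back against it leaves at least 1309 − 1307 = 2.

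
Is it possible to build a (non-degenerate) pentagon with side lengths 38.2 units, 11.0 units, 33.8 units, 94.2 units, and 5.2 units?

For a pentagon, each side must be shorter than the sum of the others.
Here the longest side is 94.2, but the remaining 4 sides sum to only 88.2.

No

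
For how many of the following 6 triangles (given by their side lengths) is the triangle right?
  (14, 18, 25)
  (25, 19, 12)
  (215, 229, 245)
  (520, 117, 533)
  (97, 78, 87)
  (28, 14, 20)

(14,18,25): 14²+18² = 520 < 625 = 25² → obtuse
(25,19,12): 12²+19² = 505 < 625 = 25² → obtuse
(215,229,245): 215²+229² = 98666 > 60025 = 245² → acute
(520,117,533): 117²+520² = 284089 = 533² → right
(97,78,87): 78²+87² = 13653 > 9409 = 97² → acute
(28,14,20): 14²+20² = 596 < 784 = 28² → obtuse
1 of the 6 is right.

1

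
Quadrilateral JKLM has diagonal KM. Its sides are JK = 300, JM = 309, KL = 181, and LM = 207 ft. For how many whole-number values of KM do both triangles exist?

361

From triangle JKM: 9 < KM < 609.
From triangle LKM: 26 < KM < 388.
Intersection: 26 < KM < 388, so integers 27 through 387: 361 values.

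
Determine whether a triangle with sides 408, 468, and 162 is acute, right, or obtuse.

Compare the square of the longest side to the sum of squares of the other two: 162² + 408² = 192708 < 219024 = 468².

obtuse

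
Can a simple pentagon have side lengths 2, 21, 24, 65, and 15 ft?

No

For a pentagon, each side must be shorter than the sum of the others.
Here the longest side is 65, but the remaining 4 sides sum to only 62.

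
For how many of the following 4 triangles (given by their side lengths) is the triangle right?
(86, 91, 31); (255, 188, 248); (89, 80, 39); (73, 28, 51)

(86,91,31): 31²+86² = 8357 > 8281 = 91² → acute
(255,188,248): 188²+248² = 96848 > 65025 = 255² → acute
(89,80,39): 39²+80² = 7921 = 89² → right
(73,28,51): 28²+51² = 3385 < 5329 = 73² → obtuse
1 of the 4 is right.

1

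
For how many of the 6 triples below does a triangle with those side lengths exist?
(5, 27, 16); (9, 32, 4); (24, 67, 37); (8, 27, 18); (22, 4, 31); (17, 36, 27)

1

(5,16,27): 5+16 ≤ 27 → not valid
(4,9,32): 4+9 ≤ 32 → not valid
(24,37,67): 24+37 ≤ 67 → not valid
(8,18,27): 8+18 ≤ 27 → not valid
(4,22,31): 4+22 ≤ 31 → not valid
(17,27,36): 17+27 > 36 → valid
1 of the 6 triples forms a triangle.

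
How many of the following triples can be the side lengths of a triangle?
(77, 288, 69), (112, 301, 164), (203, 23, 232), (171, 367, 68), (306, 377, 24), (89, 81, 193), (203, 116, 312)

1

(69,77,288): 69+77 ≤ 288 → not valid
(112,164,301): 112+164 ≤ 301 → not valid
(23,203,232): 23+203 ≤ 232 → not valid
(68,171,367): 68+171 ≤ 367 → not valid
(24,306,377): 24+306 ≤ 377 → not valid
(81,89,193): 81+89 ≤ 193 → not valid
(116,203,312): 116+203 > 312 → valid
1 of the 7 triples forms a triangle.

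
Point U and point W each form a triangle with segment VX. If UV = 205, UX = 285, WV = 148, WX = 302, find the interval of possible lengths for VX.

From triangle UVX: |205 − 285| < VX < 205 + 285, i.e. 80 < VX < 490.
From triangle WVX: 154 < VX < 450.
Both must hold, so VX lies in the intersection.

154 < VX < 450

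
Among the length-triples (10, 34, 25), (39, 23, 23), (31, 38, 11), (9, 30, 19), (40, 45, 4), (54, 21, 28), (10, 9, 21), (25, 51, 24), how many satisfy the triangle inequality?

3

(10,25,34): 10+25 > 34 → valid
(23,23,39): 23+23 > 39 → valid
(11,31,38): 11+31 > 38 → valid
(9,19,30): 9+19 ≤ 30 → not valid
(4,40,45): 4+40 ≤ 45 → not valid
(21,28,54): 21+28 ≤ 54 → not valid
(9,10,21): 9+10 ≤ 21 → not valid
(24,25,51): 24+25 ≤ 51 → not valid
3 of the 8 triples form a triangle.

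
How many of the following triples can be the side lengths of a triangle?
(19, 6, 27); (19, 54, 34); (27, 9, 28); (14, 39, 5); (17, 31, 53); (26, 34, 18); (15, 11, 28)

(6,19,27): 6+19 ≤ 27 → not valid
(19,34,54): 19+34 ≤ 54 → not valid
(9,27,28): 9+27 > 28 → valid
(5,14,39): 5+14 ≤ 39 → not valid
(17,31,53): 17+31 ≤ 53 → not valid
(18,26,34): 18+26 > 34 → valid
(11,15,28): 11+15 ≤ 28 → not valid
2 of the 7 triples form a triangle.

2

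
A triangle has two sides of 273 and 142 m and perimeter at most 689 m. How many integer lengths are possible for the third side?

143

Triangle inequality: 131 < x < 415. Perimeter ≤ 689 gives x ≤ 689 − 273 − 142 = 274.
So 131 < x ≤ 274; integers 132 through 274: 143 values.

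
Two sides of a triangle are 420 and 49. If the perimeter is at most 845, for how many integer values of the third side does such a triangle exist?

5

Triangle inequality: 371 < x < 469. Perimeter ≤ 845 gives x ≤ 845 − 420 − 49 = 376.
So 371 < x ≤ 376; integers 372 through 376: 5 values.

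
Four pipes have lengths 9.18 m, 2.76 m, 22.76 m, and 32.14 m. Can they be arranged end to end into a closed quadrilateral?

A quadrilateral exists iff every side is shorter than the sum of the others — equivalently, the longest side is less than the sum of the rest.
Longest side 32.14 < 34.70 (sum of the remaining 3), so yes.

Yes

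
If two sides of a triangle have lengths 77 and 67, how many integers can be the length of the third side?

133

The third side lies in the open interval (10, 144).
Integers from 11 to 143 inclusive: 143 − 11 + 1 = 133.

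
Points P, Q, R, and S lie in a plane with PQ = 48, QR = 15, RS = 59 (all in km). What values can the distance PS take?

0 ≤ PS ≤ 122 km

The maximum is all hops collinear in one direction: 48 + 15 + 59 = 122.
The longest hop is 59; the others sum to 63. Since 59 ≤ 63, the path can fold back on itself completely, so the minimum distance is 0.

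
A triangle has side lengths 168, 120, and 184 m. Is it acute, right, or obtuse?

acute

Compare the square of the longest side to the sum of squares of the other two: 120² + 168² = 42624 > 33856 = 184².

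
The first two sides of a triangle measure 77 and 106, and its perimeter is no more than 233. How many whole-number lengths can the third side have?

21

Triangle inequality: 29 < x < 183. Perimeter ≤ 233 gives x ≤ 233 − 77 − 106 = 50.
So 29 < x ≤ 50; integers 30 through 50: 21 values.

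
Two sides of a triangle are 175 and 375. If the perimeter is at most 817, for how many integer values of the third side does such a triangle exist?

67

Triangle inequality: 200 < x < 550. Perimeter ≤ 817 gives x ≤ 817 − 175 − 375 = 267.
So 200 < x ≤ 267; integers 201 through 267: 67 values.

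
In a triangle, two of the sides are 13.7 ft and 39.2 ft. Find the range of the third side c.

25.5 < c < 52.9

By the triangle inequality, c must be less than 13.7 + 39.2 = 52.9 and greater than |13.7 − 39.2| = 25.5.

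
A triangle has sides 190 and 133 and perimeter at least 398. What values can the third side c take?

75 ≤ c < 323

Triangle inequality alone gives 57 < c < 323.
The perimeter condition gives c ≥ 398 − 190 − 133 = 75.
Intersecting the two: 75 ≤ c < 323.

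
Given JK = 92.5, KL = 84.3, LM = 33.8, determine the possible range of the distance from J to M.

The maximum is all hops collinear in one direction: 92.5 + 84.3 + 33.8 = 210.6.
The longest hop is 92.5; the others sum to 118.1. Since 92.5 ≤ 118.1, the path can fold back on itself completely, so the minimum distance is 0.

0 ≤ JM ≤ 210.6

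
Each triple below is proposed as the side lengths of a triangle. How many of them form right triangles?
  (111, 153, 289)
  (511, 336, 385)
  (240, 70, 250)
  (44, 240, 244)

(111,153,289): 111+153 ≤ 289, not a triangle
(511,336,385): 336²+385² = 261121 = 511² → right
(240,70,250): 70²+240² = 62500 = 250² → right
(44,240,244): 44²+240² = 59536 = 244² → right
3 of the 4 are right.

3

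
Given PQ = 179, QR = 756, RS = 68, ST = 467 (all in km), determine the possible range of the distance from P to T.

42 ≤ PT ≤ 1470 km

The maximum is all hops collinear in one direction: 179 + 756 + 68 + 467 = 1470.
The longest hop is 756; the others sum to 714. Folding the others back against it leaves at least 756 − 714 = 42.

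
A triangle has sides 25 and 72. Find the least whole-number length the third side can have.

The third side must be strictly greater than |25 − 72| = 47.
The smallest integer above 47 is 48.

48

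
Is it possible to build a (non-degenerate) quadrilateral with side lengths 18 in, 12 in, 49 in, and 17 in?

No

For a quadrilateral, each side must be shorter than the sum of the others.
Here the longest side is 49, but the remaining 3 sides sum to only 47.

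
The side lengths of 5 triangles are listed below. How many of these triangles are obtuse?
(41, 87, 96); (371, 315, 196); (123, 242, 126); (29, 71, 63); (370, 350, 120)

(41,87,96): 41²+87² = 9250 > 9216 = 96² → acute
(371,315,196): 196²+315² = 137641 = 371² → right
(123,242,126): 123²+126² = 31005 < 58564 = 242² → obtuse
(29,71,63): 29²+63² = 4810 < 5041 = 71² → obtuse
(370,350,120): 120²+350² = 136900 = 370² → right
2 of the 5 are obtuse.

2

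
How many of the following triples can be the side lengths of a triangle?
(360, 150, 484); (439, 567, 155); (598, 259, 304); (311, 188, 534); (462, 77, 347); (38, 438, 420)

3

(150,360,484): 150+360 > 484 → valid
(155,439,567): 155+439 > 567 → valid
(259,304,598): 259+304 ≤ 598 → not valid
(188,311,534): 188+311 ≤ 534 → not valid
(77,347,462): 77+347 ≤ 462 → not valid
(38,420,438): 38+420 > 438 → valid
3 of the 6 triples form a triangle.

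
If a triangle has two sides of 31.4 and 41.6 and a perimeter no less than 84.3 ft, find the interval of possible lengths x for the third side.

11.3 ≤ x < 73.0

Triangle inequality alone gives 10.2 < x < 73.0.
The perimeter condition gives x ≥ 84.3 − 31.4 − 41.6 = 11.3.
Intersecting the two: 11.3 ≤ x < 73.0.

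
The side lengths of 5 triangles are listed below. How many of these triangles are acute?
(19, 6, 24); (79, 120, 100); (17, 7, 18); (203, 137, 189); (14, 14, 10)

(19,6,24): 6²+19² = 397 < 576 = 24² → obtuse
(79,120,100): 79²+100² = 16241 > 14400 = 120² → acute
(17,7,18): 7²+17² = 338 > 324 = 18² → acute
(203,137,189): 137²+189² = 54490 > 41209 = 203² → acute
(14,14,10): 10²+14² = 296 > 196 = 14² → acute
4 of the 5 are acute.

4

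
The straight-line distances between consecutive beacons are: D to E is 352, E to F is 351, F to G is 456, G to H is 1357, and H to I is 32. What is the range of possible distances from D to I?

The maximum is all hops collinear in one direction: 352 + 351 + 456 + 1357 + 32 = 2548.
The longest hop is 1357; the others sum to 1191. Folding the others back against it leaves at least 1357 − 1191 = 166.

166 ≤ DI ≤ 2548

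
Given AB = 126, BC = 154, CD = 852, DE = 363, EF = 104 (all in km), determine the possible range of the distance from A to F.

The maximum is all hops collinear in one direction: 126 + 154 + 852 + 363 + 104 = 1599.
The longest hop is 852; the others sum to 747. Folding the others back against it leaves at least 852 − 747 = 105.

105 ≤ AF ≤ 1599 km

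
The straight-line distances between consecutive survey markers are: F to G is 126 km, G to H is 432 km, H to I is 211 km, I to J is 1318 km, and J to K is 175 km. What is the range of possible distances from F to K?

The maximum is all hops collinear in one direction: 126 + 432 + 211 + 1318 + 175 = 2262.
The longest hop is 1318; the others sum to 944. Folding the others back against it leaves at least 1318 − 944 = 374.

374 ≤ FK ≤ 2262 km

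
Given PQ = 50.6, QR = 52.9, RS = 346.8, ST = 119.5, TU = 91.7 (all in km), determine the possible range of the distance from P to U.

The maximum is all hops collinear in one direction: 50.6 + 52.9 + 346.8 + 119.5 + 91.7 = 661.5.
The longest hop is 346.8; the others sum to 314.7. Folding the others back against it leaves at least 346.8 − 314.7 = 32.1.

32.1 ≤ PU ≤ 661.5 km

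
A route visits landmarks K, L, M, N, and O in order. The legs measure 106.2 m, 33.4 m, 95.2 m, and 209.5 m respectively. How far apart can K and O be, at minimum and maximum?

The maximum is all hops collinear in one direction: 106.2 + 33.4 + 95.2 + 209.5 = 444.3.
The longest hop is 209.5; the others sum to 234.8. Since 209.5 ≤ 234.8, the path can fold back on itself completely, so the minimum distance is 0.

0 ≤ KO ≤ 444.3 m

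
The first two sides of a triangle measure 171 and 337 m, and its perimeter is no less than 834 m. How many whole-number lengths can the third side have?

182

Triangle inequality: 166 < x < 508. Perimeter ≥ 834 gives x ≥ 834 − 171 − 337 = 326.
So 326 ≤ x < 508; integers 326 through 507: 182 values.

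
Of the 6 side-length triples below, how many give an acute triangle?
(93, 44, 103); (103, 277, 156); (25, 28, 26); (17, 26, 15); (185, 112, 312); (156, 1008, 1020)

(93,44,103): 44²+93² = 10585 < 10609 = 103² → obtuse
(103,277,156): 103+156 ≤ 277, not a triangle
(25,28,26): 25²+26² = 1301 > 784 = 28² → acute
(17,26,15): 15²+17² = 514 < 676 = 26² → obtuse
(185,112,312): 112+185 ≤ 312, not a triangle
(156,1008,1020): 156²+1008² = 1040400 = 1020² → right
1 of the 6 is acute.

1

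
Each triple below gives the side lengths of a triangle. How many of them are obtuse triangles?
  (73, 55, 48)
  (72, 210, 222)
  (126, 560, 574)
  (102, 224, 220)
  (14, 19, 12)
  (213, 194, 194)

(73,55,48): 48²+55² = 5329 = 73² → right
(72,210,222): 72²+210² = 49284 = 222² → right
(126,560,574): 126²+560² = 329476 = 574² → right
(102,224,220): 102²+220² = 58804 > 50176 = 224² → acute
(14,19,12): 12²+14² = 340 < 361 = 19² → obtuse
(213,194,194): 194²+194² = 75272 > 45369 = 213² → acute
1 of the 6 is obtuse.

1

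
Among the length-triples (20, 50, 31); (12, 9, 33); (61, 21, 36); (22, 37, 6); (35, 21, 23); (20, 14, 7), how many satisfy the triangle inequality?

(20,31,50): 20+31 > 50 → valid
(9,12,33): 9+12 ≤ 33 → not valid
(21,36,61): 21+36 ≤ 61 → not valid
(6,22,37): 6+22 ≤ 37 → not valid
(21,23,35): 21+23 > 35 → valid
(7,14,20): 7+14 > 20 → valid
3 of the 6 triples form a triangle.

3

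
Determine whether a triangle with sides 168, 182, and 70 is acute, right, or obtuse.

right

Compare the square of the longest side to the sum of squares of the other two: 70² + 168² = 33124 = 182².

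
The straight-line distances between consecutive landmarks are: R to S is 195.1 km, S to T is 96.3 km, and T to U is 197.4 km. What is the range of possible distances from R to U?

0 ≤ RU ≤ 488.8 km

The maximum is all hops collinear in one direction: 195.1 + 96.3 + 197.4 = 488.8.
The longest hop is 197.4; the others sum to 291.4. Since 197.4 ≤ 291.4, the path can fold back on itself completely, so the minimum distance is 0.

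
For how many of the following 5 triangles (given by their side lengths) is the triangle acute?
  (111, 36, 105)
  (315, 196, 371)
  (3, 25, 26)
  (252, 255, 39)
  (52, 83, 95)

1

(111,36,105): 36²+105² = 12321 = 111² → right
(315,196,371): 196²+315² = 137641 = 371² → right
(3,25,26): 3²+25² = 634 < 676 = 26² → obtuse
(252,255,39): 39²+252² = 65025 = 255² → right
(52,83,95): 52²+83² = 9593 > 9025 = 95² → acute
1 of the 5 is acute.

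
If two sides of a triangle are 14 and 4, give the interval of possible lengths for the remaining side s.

By the triangle inequality, s must be less than 14 + 4 = 18 and greater than |14 − 4| = 10.

10 < s < 18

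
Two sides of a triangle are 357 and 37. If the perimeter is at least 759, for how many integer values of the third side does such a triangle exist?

29

Triangle inequality: 320 < x < 394. Perimeter ≥ 759 gives x ≥ 759 − 357 − 37 = 365.
So 365 ≤ x < 394; integers 365 through 393: 29 values.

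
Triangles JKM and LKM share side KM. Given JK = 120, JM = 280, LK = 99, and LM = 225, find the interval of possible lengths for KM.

From triangle JKM: |120 − 280| < KM < 120 + 280, i.e. 160 < KM < 400.
From triangle LKM: 126 < KM < 324.
Both must hold, so KM lies in the intersection.

160 < KM < 324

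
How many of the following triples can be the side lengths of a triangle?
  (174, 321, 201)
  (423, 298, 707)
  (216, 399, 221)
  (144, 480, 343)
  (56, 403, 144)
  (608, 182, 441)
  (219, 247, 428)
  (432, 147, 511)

(174,201,321): 174+201 > 321 → valid
(298,423,707): 298+423 > 707 → valid
(216,221,399): 216+221 > 399 → valid
(144,343,480): 144+343 > 480 → valid
(56,144,403): 56+144 ≤ 403 → not valid
(182,441,608): 182+441 > 608 → valid
(219,247,428): 219+247 > 428 → valid
(147,432,511): 147+432 > 511 → valid
7 of the 8 triples form a triangle.

7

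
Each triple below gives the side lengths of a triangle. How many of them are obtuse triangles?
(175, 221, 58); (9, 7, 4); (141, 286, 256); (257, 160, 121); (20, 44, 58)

4

(175,221,58): 58²+175² = 33989 < 48841 = 221² → obtuse
(9,7,4): 4²+7² = 65 < 81 = 9² → obtuse
(141,286,256): 141²+256² = 85417 > 81796 = 286² → acute
(257,160,121): 121²+160² = 40241 < 66049 = 257² → obtuse
(20,44,58): 20²+44² = 2336 < 3364 = 58² → obtuse
4 of the 5 are obtuse.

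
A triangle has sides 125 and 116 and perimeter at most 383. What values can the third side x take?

Triangle inequality alone gives 9 < x < 241.
The perimeter condition gives x ≤ 383 − 125 − 116 = 142.
Intersecting the two: 9 < x ≤ 142.

9 < x ≤ 142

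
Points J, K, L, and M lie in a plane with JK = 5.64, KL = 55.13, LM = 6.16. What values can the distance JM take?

The maximum is all hops collinear in one direction: 5.64 + 55.13 + 6.16 = 66.93.
The longest hop is 55.13; the others sum to 11.80. Folding the others back against it leaves at least 55.13 − 11.80 = 43.33.

43.33 ≤ JM ≤ 66.93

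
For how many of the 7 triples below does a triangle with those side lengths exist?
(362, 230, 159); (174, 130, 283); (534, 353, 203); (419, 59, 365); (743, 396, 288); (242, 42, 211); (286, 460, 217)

6

(159,230,362): 159+230 > 362 → valid
(130,174,283): 130+174 > 283 → valid
(203,353,534): 203+353 > 534 → valid
(59,365,419): 59+365 > 419 → valid
(288,396,743): 288+396 ≤ 743 → not valid
(42,211,242): 42+211 > 242 → valid
(217,286,460): 217+286 > 460 → valid
6 of the 7 triples form a triangle.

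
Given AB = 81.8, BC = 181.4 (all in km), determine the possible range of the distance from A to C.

By the triangle inequality, |81.8 − 181.4| ≤ AC ≤ 81.8 + 181.4.

99.6 ≤ AC ≤ 263.2 km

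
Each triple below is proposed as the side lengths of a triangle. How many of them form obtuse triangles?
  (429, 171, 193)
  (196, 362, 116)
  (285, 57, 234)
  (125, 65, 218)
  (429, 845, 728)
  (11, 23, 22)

1

(429,171,193): 171+193 ≤ 429, not a triangle
(196,362,116): 116+196 ≤ 362, not a triangle
(285,57,234): 57²+234² = 58005 < 81225 = 285² → obtuse
(125,65,218): 65+125 ≤ 218, not a triangle
(429,845,728): 429²+728² = 714025 = 845² → right
(11,23,22): 11²+22² = 605 > 529 = 23² → acute
1 of the 6 is obtuse.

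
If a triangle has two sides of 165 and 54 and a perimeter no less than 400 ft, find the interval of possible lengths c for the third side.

181 ≤ c < 219

Triangle inequality alone gives 111 < c < 219.
The perimeter condition gives c ≥ 400 − 165 − 54 = 181.
Intersecting the two: 181 ≤ c < 219.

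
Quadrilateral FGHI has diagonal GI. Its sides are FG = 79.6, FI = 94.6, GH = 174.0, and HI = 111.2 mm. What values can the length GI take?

62.8 < GI < 174.2

From triangle FGI: |79.6 − 94.6| < GI < 79.6 + 94.6, i.e. 15.0 < GI < 174.2.
From triangle HGI: 62.8 < GI < 285.2.
Both must hold, so GI lies in the intersection.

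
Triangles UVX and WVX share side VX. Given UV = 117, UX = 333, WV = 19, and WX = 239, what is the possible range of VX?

220 < VX < 258

From triangle UVX: |117 − 333| < VX < 117 + 333, i.e. 216 < VX < 450.
From triangle WVX: 220 < VX < 258.
Both must hold, so VX lies in the intersection.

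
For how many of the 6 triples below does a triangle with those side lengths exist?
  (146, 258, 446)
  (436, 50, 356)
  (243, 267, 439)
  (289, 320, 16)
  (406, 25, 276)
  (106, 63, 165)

2

(146,258,446): 146+258 ≤ 446 → not valid
(50,356,436): 50+356 ≤ 436 → not valid
(243,267,439): 243+267 > 439 → valid
(16,289,320): 16+289 ≤ 320 → not valid
(25,276,406): 25+276 ≤ 406 → not valid
(63,106,165): 63+106 > 165 → valid
2 of the 6 triples form a triangle.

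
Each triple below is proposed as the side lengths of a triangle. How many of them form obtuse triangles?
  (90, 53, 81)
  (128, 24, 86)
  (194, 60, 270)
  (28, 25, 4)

1

(90,53,81): 53²+81² = 9370 > 8100 = 90² → acute
(128,24,86): 24+86 ≤ 128, not a triangle
(194,60,270): 60+194 ≤ 270, not a triangle
(28,25,4): 4²+25² = 641 < 784 = 28² → obtuse
1 of the 4 is obtuse.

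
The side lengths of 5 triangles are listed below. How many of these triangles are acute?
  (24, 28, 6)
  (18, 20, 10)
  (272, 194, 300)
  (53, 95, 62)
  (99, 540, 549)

2

(24,28,6): 6²+24² = 612 < 784 = 28² → obtuse
(18,20,10): 10²+18² = 424 > 400 = 20² → acute
(272,194,300): 194²+272² = 111620 > 90000 = 300² → acute
(53,95,62): 53²+62² = 6653 < 9025 = 95² → obtuse
(99,540,549): 99²+540² = 301401 = 549² → right
2 of the 5 are acute.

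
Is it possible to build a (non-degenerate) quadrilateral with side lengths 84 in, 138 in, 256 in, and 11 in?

For a quadrilateral, each side must be shorter than the sum of the others.
Here the longest side is 256, but the remaining 3 sides sum to only 233.

No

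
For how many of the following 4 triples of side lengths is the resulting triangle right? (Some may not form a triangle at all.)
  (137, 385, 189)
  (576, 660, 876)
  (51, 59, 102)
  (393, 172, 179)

1

(137,385,189): 137+189 ≤ 385, not a triangle
(576,660,876): 576²+660² = 767376 = 876² → right
(51,59,102): 51²+59² = 6082 < 10404 = 102² → obtuse
(393,172,179): 172+179 ≤ 393, not a triangle
1 of the 4 is right.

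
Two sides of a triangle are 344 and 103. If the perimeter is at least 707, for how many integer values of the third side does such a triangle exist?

187

Triangle inequality: 241 < x < 447. Perimeter ≥ 707 gives x ≥ 707 − 344 − 103 = 260.
So 260 ≤ x < 447; integers 260 through 446: 187 values.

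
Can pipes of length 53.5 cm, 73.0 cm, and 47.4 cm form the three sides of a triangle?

Yes

The longest side is 73.0, and the other two sum to 100.9.
Since 100.9 > 73.0, the triangle inequality holds.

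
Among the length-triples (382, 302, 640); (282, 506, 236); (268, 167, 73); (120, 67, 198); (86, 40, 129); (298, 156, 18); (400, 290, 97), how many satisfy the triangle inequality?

(302,382,640): 302+382 > 640 → valid
(236,282,506): 236+282 > 506 → valid
(73,167,268): 73+167 ≤ 268 → not valid
(67,120,198): 67+120 ≤ 198 → not valid
(40,86,129): 40+86 ≤ 129 → not valid
(18,156,298): 18+156 ≤ 298 → not valid
(97,290,400): 97+290 ≤ 400 → not valid
2 of the 7 triples form a triangle.

2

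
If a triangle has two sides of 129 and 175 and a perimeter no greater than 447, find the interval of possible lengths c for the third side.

46 < c ≤ 143

Triangle inequality alone gives 46 < c < 304.
The perimeter condition gives c ≤ 447 − 129 − 175 = 143.
Intersecting the two: 46 < c ≤ 143.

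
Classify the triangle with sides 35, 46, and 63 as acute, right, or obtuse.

obtuse

Compare the square of the longest side to the sum of squares of the other two: 35² + 46² = 3341 < 3969 = 63².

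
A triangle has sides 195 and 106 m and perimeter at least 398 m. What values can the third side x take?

Triangle inequality alone gives 89 < x < 301.
The perimeter condition gives x ≥ 398 − 195 − 106 = 97.
Intersecting the two: 97 ≤ x < 301.

97 ≤ x < 301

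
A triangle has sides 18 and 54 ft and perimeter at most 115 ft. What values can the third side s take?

Triangle inequality alone gives 36 < s < 72.
The perimeter condition gives s ≤ 115 − 18 − 54 = 43.
Intersecting the two: 36 < s ≤ 43.

36 < s ≤ 43 ft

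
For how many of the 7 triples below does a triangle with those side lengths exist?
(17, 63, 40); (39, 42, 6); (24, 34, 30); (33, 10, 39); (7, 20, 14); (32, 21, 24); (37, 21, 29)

6

(17,40,63): 17+40 ≤ 63 → not valid
(6,39,42): 6+39 > 42 → valid
(24,30,34): 24+30 > 34 → valid
(10,33,39): 10+33 > 39 → valid
(7,14,20): 7+14 > 20 → valid
(21,24,32): 21+24 > 32 → valid
(21,29,37): 21+29 > 37 → valid
6 of the 7 triples form a triangle.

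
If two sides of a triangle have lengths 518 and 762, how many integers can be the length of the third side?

The third side lies in the open interval (244, 1280).
Integers from 245 to 1279 inclusive: 1279 − 245 + 1 = 1035.

1035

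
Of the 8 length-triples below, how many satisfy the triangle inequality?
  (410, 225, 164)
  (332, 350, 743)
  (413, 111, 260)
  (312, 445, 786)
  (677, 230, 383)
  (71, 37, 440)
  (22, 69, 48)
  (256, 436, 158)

(164,225,410): 164+225 ≤ 410 → not valid
(332,350,743): 332+350 ≤ 743 → not valid
(111,260,413): 111+260 ≤ 413 → not valid
(312,445,786): 312+445 ≤ 786 → not valid
(230,383,677): 230+383 ≤ 677 → not valid
(37,71,440): 37+71 ≤ 440 → not valid
(22,48,69): 22+48 > 69 → valid
(158,256,436): 158+256 ≤ 436 → not valid
1 of the 8 triples forms a triangle.

1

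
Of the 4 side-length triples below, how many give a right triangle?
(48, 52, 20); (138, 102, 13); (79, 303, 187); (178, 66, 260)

(48,52,20): 20²+48² = 2704 = 52² → right
(138,102,13): 13+102 ≤ 138, not a triangle
(79,303,187): 79+187 ≤ 303, not a triangle
(178,66,260): 66+178 ≤ 260, not a triangle
1 of the 4 is right.

1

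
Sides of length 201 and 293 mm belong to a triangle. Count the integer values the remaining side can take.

The third side lies in the open interval (92, 494).
Integers from 93 to 493 inclusive: 493 − 93 + 1 = 401.

401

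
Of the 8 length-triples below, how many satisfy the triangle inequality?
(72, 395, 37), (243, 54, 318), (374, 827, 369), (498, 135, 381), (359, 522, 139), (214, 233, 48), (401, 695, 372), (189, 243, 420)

4

(37,72,395): 37+72 ≤ 395 → not valid
(54,243,318): 54+243 ≤ 318 → not valid
(369,374,827): 369+374 ≤ 827 → not valid
(135,381,498): 135+381 > 498 → valid
(139,359,522): 139+359 ≤ 522 → not valid
(48,214,233): 48+214 > 233 → valid
(372,401,695): 372+401 > 695 → valid
(189,243,420): 189+243 > 420 → valid
4 of the 8 triples form a triangle.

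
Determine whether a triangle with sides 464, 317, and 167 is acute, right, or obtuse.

obtuse

Compare the square of the longest side to the sum of squares of the other two: 167² + 317² = 128378 < 215296 = 464².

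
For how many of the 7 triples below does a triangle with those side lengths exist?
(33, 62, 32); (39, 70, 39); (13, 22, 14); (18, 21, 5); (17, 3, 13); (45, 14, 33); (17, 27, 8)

5

(32,33,62): 32+33 > 62 → valid
(39,39,70): 39+39 > 70 → valid
(13,14,22): 13+14 > 22 → valid
(5,18,21): 5+18 > 21 → valid
(3,13,17): 3+13 ≤ 17 → not valid
(14,33,45): 14+33 > 45 → valid
(8,17,27): 8+17 ≤ 27 → not valid
5 of the 7 triples form a triangle.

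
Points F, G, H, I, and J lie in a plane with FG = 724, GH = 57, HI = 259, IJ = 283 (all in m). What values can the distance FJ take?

125 ≤ FJ ≤ 1323 m

The maximum is all hops collinear in one direction: 724 + 57 + 259 + 283 = 1323.
The longest hop is 724; the others sum to 599. Folding the others back against it leaves at least 724 − 599 = 125.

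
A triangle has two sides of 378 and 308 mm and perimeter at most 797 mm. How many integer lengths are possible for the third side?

41

Triangle inequality: 70 < x < 686. Perimeter ≤ 797 gives x ≤ 797 − 378 − 308 = 111.
So 70 < x ≤ 111; integers 71 through 111: 41 values.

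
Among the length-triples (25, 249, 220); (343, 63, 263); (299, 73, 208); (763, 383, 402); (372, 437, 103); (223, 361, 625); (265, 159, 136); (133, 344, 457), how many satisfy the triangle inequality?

4

(25,220,249): 25+220 ≤ 249 → not valid
(63,263,343): 63+263 ≤ 343 → not valid
(73,208,299): 73+208 ≤ 299 → not valid
(383,402,763): 383+402 > 763 → valid
(103,372,437): 103+372 > 437 → valid
(223,361,625): 223+361 ≤ 625 → not valid
(136,159,265): 136+159 > 265 → valid
(133,344,457): 133+344 > 457 → valid
4 of the 8 triples form a triangle.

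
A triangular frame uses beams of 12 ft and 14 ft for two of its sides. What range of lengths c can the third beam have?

By the triangle inequality, c must be less than 12 + 14 = 26 and greater than |12 − 14| = 2.

2 < c < 26 (ft)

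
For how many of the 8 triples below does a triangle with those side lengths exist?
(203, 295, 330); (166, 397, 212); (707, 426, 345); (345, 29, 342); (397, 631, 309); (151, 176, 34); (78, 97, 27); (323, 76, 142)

(203,295,330): 203+295 > 330 → valid
(166,212,397): 166+212 ≤ 397 → not valid
(345,426,707): 345+426 > 707 → valid
(29,342,345): 29+342 > 345 → valid
(309,397,631): 309+397 > 631 → valid
(34,151,176): 34+151 > 176 → valid
(27,78,97): 27+78 > 97 → valid
(76,142,323): 76+142 ≤ 323 → not valid
6 of the 8 triples form a triangle.

6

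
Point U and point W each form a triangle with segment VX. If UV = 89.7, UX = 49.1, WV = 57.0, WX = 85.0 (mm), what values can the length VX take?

40.6 < VX < 138.8

From triangle UVX: |89.7 − 49.1| < VX < 89.7 + 49.1, i.e. 40.6 < VX < 138.8.
From triangle WVX: 28.0 < VX < 142.0.
Both must hold, so VX lies in the intersection.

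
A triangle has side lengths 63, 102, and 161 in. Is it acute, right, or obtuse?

obtuse

Compare the square of the longest side to the sum of squares of the other two: 63² + 102² = 14373 < 25921 = 161².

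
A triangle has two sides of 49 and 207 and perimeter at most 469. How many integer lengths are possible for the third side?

55

Triangle inequality: 158 < x < 256. Perimeter ≤ 469 gives x ≤ 469 − 49 − 207 = 213.
So 158 < x ≤ 213; integers 159 through 213: 55 values.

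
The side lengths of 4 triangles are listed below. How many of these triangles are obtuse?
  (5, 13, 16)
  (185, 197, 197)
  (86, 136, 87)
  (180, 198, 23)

3

(5,13,16): 5²+13² = 194 < 256 = 16² → obtuse
(185,197,197): 185²+197² = 73034 > 38809 = 197² → acute
(86,136,87): 86²+87² = 14965 < 18496 = 136² → obtuse
(180,198,23): 23²+180² = 32929 < 39204 = 198² → obtuse
3 of the 4 are obtuse.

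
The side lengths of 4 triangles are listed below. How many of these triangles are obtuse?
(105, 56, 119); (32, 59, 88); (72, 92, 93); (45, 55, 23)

(105,56,119): 56²+105² = 14161 = 119² → right
(32,59,88): 32²+59² = 4505 < 7744 = 88² → obtuse
(72,92,93): 72²+92² = 13648 > 8649 = 93² → acute
(45,55,23): 23²+45² = 2554 < 3025 = 55² → obtuse
2 of the 4 are obtuse.

2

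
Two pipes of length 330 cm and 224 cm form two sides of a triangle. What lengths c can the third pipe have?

106 < c < 554

By the triangle inequality, c must be less than 330 + 224 = 554 and greater than |330 − 224| = 106.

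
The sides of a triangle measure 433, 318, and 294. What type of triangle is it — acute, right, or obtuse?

acute

Compare the square of the longest side to the sum of squares of the other two: 294² + 318² = 187560 > 187489 = 433².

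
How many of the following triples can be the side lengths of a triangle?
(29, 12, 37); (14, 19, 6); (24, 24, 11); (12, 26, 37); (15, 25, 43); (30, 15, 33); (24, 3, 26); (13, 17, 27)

(12,29,37): 12+29 > 37 → valid
(6,14,19): 6+14 > 19 → valid
(11,24,24): 11+24 > 24 → valid
(12,26,37): 12+26 > 37 → valid
(15,25,43): 15+25 ≤ 43 → not valid
(15,30,33): 15+30 > 33 → valid
(3,24,26): 3+24 > 26 → valid
(13,17,27): 13+17 > 27 → valid
7 of the 8 triples form a triangle.

7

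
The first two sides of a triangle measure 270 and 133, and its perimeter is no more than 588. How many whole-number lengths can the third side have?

Triangle inequality: 137 < x < 403. Perimeter ≤ 588 gives x ≤ 588 − 270 − 133 = 185.
So 137 < x ≤ 185; integers 138 through 185: 48 values.

48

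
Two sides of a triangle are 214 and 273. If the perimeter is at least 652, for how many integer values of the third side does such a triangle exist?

Triangle inequality: 59 < x < 487. Perimeter ≥ 652 gives x ≥ 652 − 214 − 273 = 165.
So 165 ≤ x < 487; integers 165 through 486: 322 values.

322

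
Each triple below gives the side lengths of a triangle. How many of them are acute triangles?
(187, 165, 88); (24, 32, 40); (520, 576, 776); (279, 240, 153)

1

(187,165,88): 88²+165² = 34969 = 187² → right
(24,32,40): 24²+32² = 1600 = 40² → right
(520,576,776): 520²+576² = 602176 = 776² → right
(279,240,153): 153²+240² = 81009 > 77841 = 279² → acute
1 of the 4 is acute.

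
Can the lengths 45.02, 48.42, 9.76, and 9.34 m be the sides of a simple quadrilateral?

A quadrilateral exists iff every side is shorter than the sum of the others — equivalently, the longest side is less than the sum of the rest.
Longest side 48.42 < 64.12 (sum of the remaining 3), so yes.

Yes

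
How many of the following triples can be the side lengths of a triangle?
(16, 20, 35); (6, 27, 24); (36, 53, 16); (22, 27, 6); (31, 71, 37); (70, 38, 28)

(16,20,35): 16+20 > 35 → valid
(6,24,27): 6+24 > 27 → valid
(16,36,53): 16+36 ≤ 53 → not valid
(6,22,27): 6+22 > 27 → valid
(31,37,71): 31+37 ≤ 71 → not valid
(28,38,70): 28+38 ≤ 70 → not valid
3 of the 6 triples form a triangle.

3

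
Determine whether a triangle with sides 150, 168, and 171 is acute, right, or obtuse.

Compare the square of the longest side to the sum of squares of the other two: 150² + 168² = 50724 > 29241 = 171².

acute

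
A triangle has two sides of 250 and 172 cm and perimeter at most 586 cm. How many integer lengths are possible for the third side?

86

Triangle inequality: 78 < x < 422. Perimeter ≤ 586 gives x ≤ 586 − 250 − 172 = 164.
So 78 < x ≤ 164; integers 79 through 164: 86 values.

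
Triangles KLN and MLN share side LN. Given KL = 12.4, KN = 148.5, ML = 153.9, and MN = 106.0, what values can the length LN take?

From triangle KLN: |12.4 − 148.5| < LN < 12.4 + 148.5, i.e. 136.1 < LN < 160.9.
From triangle MLN: 47.9 < LN < 259.9.
Both must hold, so LN lies in the intersection.

136.1 < LN < 160.9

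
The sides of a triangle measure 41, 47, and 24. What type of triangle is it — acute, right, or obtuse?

Compare the square of the longest side to the sum of squares of the other two: 24² + 41² = 2257 > 2209 = 47².

acute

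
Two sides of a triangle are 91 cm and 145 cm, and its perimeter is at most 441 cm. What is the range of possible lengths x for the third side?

54 < x ≤ 205

Triangle inequality alone gives 54 < x < 236.
The perimeter condition gives x ≤ 441 − 91 − 145 = 205.
Intersecting the two: 54 < x ≤ 205.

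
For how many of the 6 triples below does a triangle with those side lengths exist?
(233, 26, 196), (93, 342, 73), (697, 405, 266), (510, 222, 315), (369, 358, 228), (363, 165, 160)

2

(26,196,233): 26+196 ≤ 233 → not valid
(73,93,342): 73+93 ≤ 342 → not valid
(266,405,697): 266+405 ≤ 697 → not valid
(222,315,510): 222+315 > 510 → valid
(228,358,369): 228+358 > 369 → valid
(160,165,363): 160+165 ≤ 363 → not valid
2 of the 6 triples form a triangle.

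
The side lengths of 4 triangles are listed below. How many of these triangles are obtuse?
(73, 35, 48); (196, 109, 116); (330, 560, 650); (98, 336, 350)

(73,35,48): 35²+48² = 3529 < 5329 = 73² → obtuse
(196,109,116): 109²+116² = 25337 < 38416 = 196² → obtuse
(330,560,650): 330²+560² = 422500 = 650² → right
(98,336,350): 98²+336² = 122500 = 350² → right
2 of the 4 are obtuse.

2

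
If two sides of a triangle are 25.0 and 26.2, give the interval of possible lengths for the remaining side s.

By the triangle inequality, s must be less than 25.0 + 26.2 = 51.2 and greater than |25.0 − 26.2| = 1.2.

1.2 < s < 51.2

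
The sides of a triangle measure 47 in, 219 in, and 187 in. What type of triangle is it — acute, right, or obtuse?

obtuse

Compare the square of the longest side to the sum of squares of the other two: 47² + 187² = 37178 < 47961 = 219².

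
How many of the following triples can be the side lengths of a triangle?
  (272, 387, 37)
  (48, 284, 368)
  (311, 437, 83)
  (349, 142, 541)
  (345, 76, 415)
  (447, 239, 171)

1

(37,272,387): 37+272 ≤ 387 → not valid
(48,284,368): 48+284 ≤ 368 → not valid
(83,311,437): 83+311 ≤ 437 → not valid
(142,349,541): 142+349 ≤ 541 → not valid
(76,345,415): 76+345 > 415 → valid
(171,239,447): 171+239 ≤ 447 → not valid
1 of the 6 triples forms a triangle.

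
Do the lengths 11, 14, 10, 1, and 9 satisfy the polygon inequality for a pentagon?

A pentagon exists iff every side is shorter than the sum of the others — equivalently, the longest side is less than the sum of the rest.
Longest side 14 < 31 (sum of the remaining 4), so yes.

Yes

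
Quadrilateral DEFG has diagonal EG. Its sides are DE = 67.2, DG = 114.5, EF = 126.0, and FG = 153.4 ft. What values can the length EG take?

From triangle DEG: |67.2 − 114.5| < EG < 67.2 + 114.5, i.e. 47.3 < EG < 181.7.
From triangle FEG: 27.4 < EG < 279.4.
Both must hold, so EG lies in the intersection.

47.3 < EG < 181.7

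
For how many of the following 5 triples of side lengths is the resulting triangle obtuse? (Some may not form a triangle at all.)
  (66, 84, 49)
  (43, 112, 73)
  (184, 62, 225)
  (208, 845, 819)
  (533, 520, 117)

3

(66,84,49): 49²+66² = 6757 < 7056 = 84² → obtuse
(43,112,73): 43²+73² = 7178 < 12544 = 112² → obtuse
(184,62,225): 62²+184² = 37700 < 50625 = 225² → obtuse
(208,845,819): 208²+819² = 714025 = 845² → right
(533,520,117): 117²+520² = 284089 = 533² → right
3 of the 5 are obtuse.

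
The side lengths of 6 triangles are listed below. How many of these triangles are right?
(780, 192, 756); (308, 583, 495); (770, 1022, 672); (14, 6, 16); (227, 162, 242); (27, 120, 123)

(780,192,756): 192²+756² = 608400 = 780² → right
(308,583,495): 308²+495² = 339889 = 583² → right
(770,1022,672): 672²+770² = 1044484 = 1022² → right
(14,6,16): 6²+14² = 232 < 256 = 16² → obtuse
(227,162,242): 162²+227² = 77773 > 58564 = 242² → acute
(27,120,123): 27²+120² = 15129 = 123² → right
4 of the 6 are right.

4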